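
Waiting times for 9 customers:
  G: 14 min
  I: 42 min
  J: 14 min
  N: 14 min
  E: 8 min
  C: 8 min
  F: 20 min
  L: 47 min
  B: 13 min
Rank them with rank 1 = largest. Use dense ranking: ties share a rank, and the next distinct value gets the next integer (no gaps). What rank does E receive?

Sorted (descending): 47, 42, 20, 14, 14, 14, 13, 8, 8
The 3 values of 14 share dense rank 4.
The 2 values of 8 share dense rank 6.
Remaining distinct values take the next consecutive integers.
E has value 8 min → rank 6.

6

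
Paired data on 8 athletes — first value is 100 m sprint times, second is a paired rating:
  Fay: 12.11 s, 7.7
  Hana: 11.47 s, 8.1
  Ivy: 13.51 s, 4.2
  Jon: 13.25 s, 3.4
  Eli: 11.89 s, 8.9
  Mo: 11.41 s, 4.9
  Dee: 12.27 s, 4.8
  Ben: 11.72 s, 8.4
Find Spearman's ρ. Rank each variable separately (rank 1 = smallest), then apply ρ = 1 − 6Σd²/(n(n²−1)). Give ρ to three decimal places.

-0.643

Ranks of variable 1: 5, 2, 8, 7, 4, 1, 6, 3
Ranks of variable 2: 5, 6, 2, 1, 8, 4, 3, 7
d = r₁ − r₂: 0, -4, 6, 6, -4, -3, 3, -4
d²: 0, 16, 36, 36, 16, 9, 9, 16; Σd² = 138
ρ = 1 − 6·138/(8·63) = 1 − 828/504 = -0.643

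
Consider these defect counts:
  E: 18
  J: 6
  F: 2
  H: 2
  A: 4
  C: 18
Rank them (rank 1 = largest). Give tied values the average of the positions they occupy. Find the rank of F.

Sorted (descending): 18, 18, 6, 4, 2, 2
The 2 values of 18 occupy positions 1–2 → average rank (1+2)/2 = 1.5.
The 2 values of 2 occupy positions 5–6 → average rank (5+6)/2 = 5.5.
F has value 2 → rank 5.5.

5.5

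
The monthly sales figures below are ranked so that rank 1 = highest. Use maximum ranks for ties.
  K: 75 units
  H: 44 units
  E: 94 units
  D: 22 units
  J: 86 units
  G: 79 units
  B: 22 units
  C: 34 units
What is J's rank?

Sorted (descending): 94, 86, 79, 75, 44, 34, 22, 22
The 2 values of 22 occupy positions 7–8 → each gets rank 8.
J has value 86 units → rank 2.

2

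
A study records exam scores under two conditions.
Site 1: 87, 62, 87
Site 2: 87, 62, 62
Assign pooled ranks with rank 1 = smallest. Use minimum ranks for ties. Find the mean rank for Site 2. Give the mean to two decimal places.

2.00

Sorted (ascending): 62, 62, 62, 87, 87, 87
The 3 values of 62 occupy positions 1–3 → each gets rank 1.
The 3 values of 87 occupy positions 4–6 → each gets rank 4.
Site 2 values → pooled ranks: 87→4, 62→1, 62→1
Mean rank = (4 + 1 + 1) / 3 = 2.00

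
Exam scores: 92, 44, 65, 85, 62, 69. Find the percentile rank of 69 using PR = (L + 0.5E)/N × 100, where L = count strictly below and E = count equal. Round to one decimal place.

58.3

N = 6.
Strictly below 69: 3. Equal to 69: 1.
PR = (3 + 0.5·1)/6 × 100 = 58.3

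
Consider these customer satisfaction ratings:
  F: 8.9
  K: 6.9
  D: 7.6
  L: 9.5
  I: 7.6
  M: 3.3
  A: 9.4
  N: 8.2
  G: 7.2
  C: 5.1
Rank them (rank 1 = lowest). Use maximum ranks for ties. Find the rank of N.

7

Sorted (ascending): 3.3, 5.1, 6.9, 7.2, 7.6, 7.6, 8.2, 8.9, 9.4, 9.5
The 2 values of 7.6 occupy positions 5–6 → each gets rank 6.
N has value 8.2 → rank 7.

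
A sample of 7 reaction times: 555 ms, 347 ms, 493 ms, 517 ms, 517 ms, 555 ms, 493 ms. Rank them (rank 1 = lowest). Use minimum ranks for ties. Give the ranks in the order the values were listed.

6, 1, 2, 4, 4, 6, 2

Sorted (ascending): 347, 493, 493, 517, 517, 555, 555
The 2 values of 493 occupy positions 2–3 → each gets rank 2.
The 2 values of 517 occupy positions 4–5 → each gets rank 4.
The 2 values of 555 occupy positions 6–7 → each gets rank 6.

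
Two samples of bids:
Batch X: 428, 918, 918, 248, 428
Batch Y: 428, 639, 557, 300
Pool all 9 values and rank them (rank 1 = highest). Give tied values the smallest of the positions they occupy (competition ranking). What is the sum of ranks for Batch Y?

Sorted (descending): 918, 918, 639, 557, 428, 428, 428, 300, 248
The 2 values of 918 occupy positions 1–2 → each gets rank 1.
The 3 values of 428 occupy positions 5–7 → each gets rank 5.
Batch Y values → pooled ranks: 428→5, 639→3, 557→4, 300→8
Rank sum = 5 + 3 + 4 + 8 = 20

20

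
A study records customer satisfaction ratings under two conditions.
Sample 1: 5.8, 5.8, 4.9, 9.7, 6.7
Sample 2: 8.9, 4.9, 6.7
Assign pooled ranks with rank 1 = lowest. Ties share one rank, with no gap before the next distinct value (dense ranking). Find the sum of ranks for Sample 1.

13

Sorted (ascending): 4.9, 4.9, 5.8, 5.8, 6.7, 6.7, 8.9, 9.7
The 2 values of 4.9 share dense rank 1.
The 2 values of 5.8 share dense rank 2.
The 2 values of 6.7 share dense rank 3.
Remaining distinct values take the next consecutive integers.
Sample 1 values → pooled ranks: 5.8→2, 5.8→2, 4.9→1, 9.7→5, 6.7→3
Rank sum = 2 + 2 + 1 + 5 + 3 = 13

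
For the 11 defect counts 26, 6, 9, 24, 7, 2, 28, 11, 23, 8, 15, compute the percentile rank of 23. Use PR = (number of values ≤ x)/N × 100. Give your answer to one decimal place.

72.7

N = 11.
Strictly below 23: 7. Equal to 23: 1.
PR = 8/11 × 100 = 72.7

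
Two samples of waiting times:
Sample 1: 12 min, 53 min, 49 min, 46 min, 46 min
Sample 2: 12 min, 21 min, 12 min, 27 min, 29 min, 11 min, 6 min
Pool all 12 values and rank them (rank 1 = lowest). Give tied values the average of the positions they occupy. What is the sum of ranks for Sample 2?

32

Sorted (ascending): 6, 11, 12, 12, 12, 21, 27, 29, 46, 46, 49, 53
The 3 values of 12 occupy positions 3–5 → average rank 4.
The 2 values of 46 occupy positions 9–10 → average rank (9+10)/2 = 9.5.
Sample 2 values → pooled ranks: 12→4, 21→6, 12→4, 27→7, 29→8, 11→2, 6→1
Rank sum = 4 + 6 + 4 + 7 + 8 + 2 + 1 = 32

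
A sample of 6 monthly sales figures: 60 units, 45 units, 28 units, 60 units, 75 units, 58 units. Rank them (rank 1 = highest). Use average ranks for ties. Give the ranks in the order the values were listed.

2.5, 5, 6, 2.5, 1, 4

Sorted (descending): 75, 60, 60, 58, 45, 28
The 2 values of 60 occupy positions 2–3 → average rank (2+3)/2 = 2.5.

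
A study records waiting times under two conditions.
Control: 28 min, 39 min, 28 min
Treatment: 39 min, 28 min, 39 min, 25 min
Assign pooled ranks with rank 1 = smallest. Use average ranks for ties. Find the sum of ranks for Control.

Sorted (ascending): 25, 28, 28, 28, 39, 39, 39
The 3 values of 28 occupy positions 2–4 → average rank 3.
The 3 values of 39 occupy positions 5–7 → average rank 6.
Control values → pooled ranks: 28→3, 39→6, 28→3
Rank sum = 3 + 6 + 3 = 12

12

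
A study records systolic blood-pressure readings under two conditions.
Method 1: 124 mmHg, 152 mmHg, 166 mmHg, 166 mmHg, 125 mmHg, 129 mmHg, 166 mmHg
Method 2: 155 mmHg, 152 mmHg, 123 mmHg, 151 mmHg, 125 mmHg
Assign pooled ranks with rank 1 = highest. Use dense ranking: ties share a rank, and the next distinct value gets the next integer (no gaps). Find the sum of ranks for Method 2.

23

Sorted (descending): 166, 166, 166, 155, 152, 152, 151, 129, 125, 125, 124, 123
The 3 values of 166 share dense rank 1.
The 2 values of 152 share dense rank 3.
The 2 values of 125 share dense rank 6.
Remaining distinct values take the next consecutive integers.
Method 2 values → pooled ranks: 155→2, 152→3, 123→8, 151→4, 125→6
Rank sum = 2 + 3 + 8 + 4 + 6 = 23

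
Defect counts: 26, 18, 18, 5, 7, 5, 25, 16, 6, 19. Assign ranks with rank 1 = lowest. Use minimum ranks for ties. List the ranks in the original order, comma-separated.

Sorted (ascending): 5, 5, 6, 7, 16, 18, 18, 19, 25, 26
The 2 values of 5 occupy positions 1–2 → each gets rank 1.
The 2 values of 18 occupy positions 6–7 → each gets rank 6.

10, 6, 6, 1, 4, 1, 9, 5, 3, 8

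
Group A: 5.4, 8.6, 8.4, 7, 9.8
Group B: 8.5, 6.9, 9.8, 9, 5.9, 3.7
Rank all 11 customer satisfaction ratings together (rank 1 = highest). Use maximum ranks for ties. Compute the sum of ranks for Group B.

Sorted (descending): 9.8, 9.8, 9, 8.6, 8.5, 8.4, 7, 6.9, 5.9, 5.4, 3.7
The 2 values of 9.8 occupy positions 1–2 → each gets rank 2.
Group B values → pooled ranks: 8.5→5, 6.9→8, 9.8→2, 9→3, 5.9→9, 3.7→11
Rank sum = 5 + 8 + 2 + 3 + 9 + 11 = 38

38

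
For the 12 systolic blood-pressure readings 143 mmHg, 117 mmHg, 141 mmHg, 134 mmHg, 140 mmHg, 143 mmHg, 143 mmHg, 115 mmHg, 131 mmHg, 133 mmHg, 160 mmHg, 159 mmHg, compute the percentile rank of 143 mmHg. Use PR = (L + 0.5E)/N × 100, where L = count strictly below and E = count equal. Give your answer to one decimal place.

N = 12.
Strictly below 143: 7. Equal to 143: 3.
PR = (7 + 0.5·3)/12 × 100 = 70.8

70.8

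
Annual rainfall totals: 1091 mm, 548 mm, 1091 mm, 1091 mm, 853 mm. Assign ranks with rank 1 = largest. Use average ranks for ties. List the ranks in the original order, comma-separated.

2, 5, 2, 2, 4

Sorted (descending): 1091, 1091, 1091, 853, 548
The 3 values of 1091 occupy positions 1–3 → average rank 2.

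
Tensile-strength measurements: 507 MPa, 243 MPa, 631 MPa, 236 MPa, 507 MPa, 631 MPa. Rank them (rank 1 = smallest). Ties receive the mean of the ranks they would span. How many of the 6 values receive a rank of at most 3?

Sorted (ascending): 236, 243, 507, 507, 631, 631
The 2 values of 507 occupy positions 3–4 → average rank (3+4)/2 = 3.5.
The 2 values of 631 occupy positions 5–6 → average rank (5+6)/2 = 5.5.
Ranks ≤ 3: {1, 2} → 2 values.

2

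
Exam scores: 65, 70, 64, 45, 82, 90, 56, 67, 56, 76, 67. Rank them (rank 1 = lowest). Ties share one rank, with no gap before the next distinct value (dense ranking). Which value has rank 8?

82

Sorted (ascending): 45, 56, 56, 64, 65, 67, 67, 70, 76, 82, 90
The 2 values of 56 share dense rank 2.
The 2 values of 67 share dense rank 5.
Remaining distinct values take the next consecutive integers.
Rank 8 → value 82.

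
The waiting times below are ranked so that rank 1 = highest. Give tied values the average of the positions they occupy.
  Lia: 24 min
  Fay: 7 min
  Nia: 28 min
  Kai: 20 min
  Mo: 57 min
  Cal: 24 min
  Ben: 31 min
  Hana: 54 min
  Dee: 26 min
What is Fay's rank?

9

Sorted (descending): 57, 54, 31, 28, 26, 24, 24, 20, 7
The 2 values of 24 occupy positions 6–7 → average rank (6+7)/2 = 6.5.
Fay has value 7 min → rank 9.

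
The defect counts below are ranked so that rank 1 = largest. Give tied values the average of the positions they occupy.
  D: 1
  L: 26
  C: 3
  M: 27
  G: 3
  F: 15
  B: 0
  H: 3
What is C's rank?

Sorted (descending): 27, 26, 15, 3, 3, 3, 1, 0
The 3 values of 3 occupy positions 4–6 → average rank 5.
C has value 3 → rank 5.

5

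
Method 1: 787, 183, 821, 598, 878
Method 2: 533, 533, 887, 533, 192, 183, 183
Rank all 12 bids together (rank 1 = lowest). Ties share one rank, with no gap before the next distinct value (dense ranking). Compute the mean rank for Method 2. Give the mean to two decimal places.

Sorted (ascending): 183, 183, 183, 192, 533, 533, 533, 598, 787, 821, 878, 887
The 3 values of 183 share dense rank 1.
The 3 values of 533 share dense rank 3.
Remaining distinct values take the next consecutive integers.
Method 2 values → pooled ranks: 533→3, 533→3, 887→8, 533→3, 192→2, 183→1, 183→1
Mean rank = (3 + 3 + 8 + 3 + 2 + 1 + 1) / 7 = 3.00

3.00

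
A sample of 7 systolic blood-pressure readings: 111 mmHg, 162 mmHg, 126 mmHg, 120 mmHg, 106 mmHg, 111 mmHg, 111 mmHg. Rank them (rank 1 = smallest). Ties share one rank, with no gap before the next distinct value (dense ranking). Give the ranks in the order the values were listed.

Sorted (ascending): 106, 111, 111, 111, 120, 126, 162
The 3 values of 111 share dense rank 2.
Remaining distinct values take the next consecutive integers.

2, 5, 4, 3, 1, 2, 2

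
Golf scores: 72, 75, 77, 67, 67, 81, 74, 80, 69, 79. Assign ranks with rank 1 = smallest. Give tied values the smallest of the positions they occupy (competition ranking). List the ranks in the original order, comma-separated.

Sorted (ascending): 67, 67, 69, 72, 74, 75, 77, 79, 80, 81
The 2 values of 67 occupy positions 1–2 → each gets rank 1.

4, 6, 7, 1, 1, 10, 5, 9, 3, 8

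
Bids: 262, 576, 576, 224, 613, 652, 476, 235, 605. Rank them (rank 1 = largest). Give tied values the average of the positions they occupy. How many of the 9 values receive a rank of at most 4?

3

Sorted (descending): 652, 613, 605, 576, 576, 476, 262, 235, 224
The 2 values of 576 occupy positions 4–5 → average rank (4+5)/2 = 4.5.
Ranks ≤ 4: {1, 2, 3} → 3 values.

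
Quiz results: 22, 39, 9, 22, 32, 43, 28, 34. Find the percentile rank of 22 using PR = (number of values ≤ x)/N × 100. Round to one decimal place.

37.5

N = 8.
Strictly below 22: 1. Equal to 22: 2.
PR = 3/8 × 100 = 37.5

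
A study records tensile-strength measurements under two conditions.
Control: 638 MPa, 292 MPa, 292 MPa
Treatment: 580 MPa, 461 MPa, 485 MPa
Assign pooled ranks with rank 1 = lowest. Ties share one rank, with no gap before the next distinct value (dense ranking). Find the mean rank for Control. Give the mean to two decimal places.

Sorted (ascending): 292, 292, 461, 485, 580, 638
The 2 values of 292 share dense rank 1.
Remaining distinct values take the next consecutive integers.
Control values → pooled ranks: 638→5, 292→1, 292→1
Mean rank = (5 + 1 + 1) / 3 = 2.33

2.33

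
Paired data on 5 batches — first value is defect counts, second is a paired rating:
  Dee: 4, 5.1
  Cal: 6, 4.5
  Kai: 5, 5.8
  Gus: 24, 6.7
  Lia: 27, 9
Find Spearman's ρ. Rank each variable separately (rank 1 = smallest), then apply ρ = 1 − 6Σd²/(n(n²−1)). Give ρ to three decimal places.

0.700

Ranks of variable 1: 1, 3, 2, 4, 5
Ranks of variable 2: 2, 1, 3, 4, 5
d = r₁ − r₂: -1, 2, -1, 0, 0
d²: 1, 4, 1, 0, 0; Σd² = 6
ρ = 1 − 6·6/(5·24) = 1 − 36/120 = 0.700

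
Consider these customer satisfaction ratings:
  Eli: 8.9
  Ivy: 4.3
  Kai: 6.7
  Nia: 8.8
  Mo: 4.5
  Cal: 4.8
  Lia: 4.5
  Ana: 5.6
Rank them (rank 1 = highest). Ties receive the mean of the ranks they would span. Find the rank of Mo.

6.5

Sorted (descending): 8.9, 8.8, 6.7, 5.6, 4.8, 4.5, 4.5, 4.3
The 2 values of 4.5 occupy positions 6–7 → average rank (6+7)/2 = 6.5.
Mo has value 4.5 → rank 6.5.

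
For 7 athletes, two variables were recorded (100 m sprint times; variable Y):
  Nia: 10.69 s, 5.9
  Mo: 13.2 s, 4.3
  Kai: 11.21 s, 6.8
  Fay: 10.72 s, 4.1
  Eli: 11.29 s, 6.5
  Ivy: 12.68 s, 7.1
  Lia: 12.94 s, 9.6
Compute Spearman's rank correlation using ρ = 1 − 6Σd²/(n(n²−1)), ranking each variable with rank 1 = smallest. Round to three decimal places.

Ranks of variable 1: 1, 7, 3, 2, 4, 5, 6
Ranks of variable 2: 3, 2, 5, 1, 4, 6, 7
d = r₁ − r₂: -2, 5, -2, 1, 0, -1, -1
d²: 4, 25, 4, 1, 0, 1, 1; Σd² = 36
ρ = 1 − 6·36/(7·48) = 1 − 216/336 = 0.357

0.357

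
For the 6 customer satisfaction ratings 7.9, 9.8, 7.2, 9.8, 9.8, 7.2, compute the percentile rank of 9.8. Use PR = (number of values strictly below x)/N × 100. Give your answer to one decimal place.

N = 6.
Strictly below 9.8: 3. Equal to 9.8: 3.
PR = 3/6 × 100 = 50.0

50.0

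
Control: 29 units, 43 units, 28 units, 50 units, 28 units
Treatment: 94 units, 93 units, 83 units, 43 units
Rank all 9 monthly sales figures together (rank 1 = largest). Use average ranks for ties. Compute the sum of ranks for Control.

33.5

Sorted (descending): 94, 93, 83, 50, 43, 43, 29, 28, 28
The 2 values of 43 occupy positions 5–6 → average rank (5+6)/2 = 5.5.
The 2 values of 28 occupy positions 8–9 → average rank (8+9)/2 = 8.5.
Control values → pooled ranks: 29→7, 43→5.5, 28→8.5, 50→4, 28→8.5
Rank sum = 7 + 5.5 + 8.5 + 4 + 8.5 = 33.5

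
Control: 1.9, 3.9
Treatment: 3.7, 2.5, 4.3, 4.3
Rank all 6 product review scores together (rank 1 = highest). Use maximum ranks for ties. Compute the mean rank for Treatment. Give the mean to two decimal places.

Sorted (descending): 4.3, 4.3, 3.9, 3.7, 2.5, 1.9
The 2 values of 4.3 occupy positions 1–2 → each gets rank 2.
Treatment values → pooled ranks: 3.7→4, 2.5→5, 4.3→2, 4.3→2
Mean rank = (4 + 5 + 2 + 2) / 4 = 3.25

3.25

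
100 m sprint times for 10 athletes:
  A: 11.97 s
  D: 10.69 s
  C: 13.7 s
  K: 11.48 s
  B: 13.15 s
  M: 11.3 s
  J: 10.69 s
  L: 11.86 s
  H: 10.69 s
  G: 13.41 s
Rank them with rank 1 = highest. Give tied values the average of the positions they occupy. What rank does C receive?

1

Sorted (descending): 13.7, 13.41, 13.15, 11.97, 11.86, 11.48, 11.3, 10.69, 10.69, 10.69
The 3 values of 10.69 occupy positions 8–10 → average rank 9.
C has value 13.7 s → rank 1.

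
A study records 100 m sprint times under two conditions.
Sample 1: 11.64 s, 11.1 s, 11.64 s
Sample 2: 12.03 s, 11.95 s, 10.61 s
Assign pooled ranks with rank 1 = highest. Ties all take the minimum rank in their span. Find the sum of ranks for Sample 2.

Sorted (descending): 12.03, 11.95, 11.64, 11.64, 11.1, 10.61
The 2 values of 11.64 occupy positions 3–4 → each gets rank 3.
Sample 2 values → pooled ranks: 12.03→1, 11.95→2, 10.61→6
Rank sum = 1 + 2 + 6 = 9

9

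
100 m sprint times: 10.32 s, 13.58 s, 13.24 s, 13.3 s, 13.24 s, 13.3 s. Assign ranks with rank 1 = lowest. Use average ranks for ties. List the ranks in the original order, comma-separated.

Sorted (ascending): 10.32, 13.24, 13.24, 13.3, 13.3, 13.58
The 2 values of 13.24 occupy positions 2–3 → average rank (2+3)/2 = 2.5.
The 2 values of 13.3 occupy positions 4–5 → average rank (4+5)/2 = 4.5.

1, 6, 2.5, 4.5, 2.5, 4.5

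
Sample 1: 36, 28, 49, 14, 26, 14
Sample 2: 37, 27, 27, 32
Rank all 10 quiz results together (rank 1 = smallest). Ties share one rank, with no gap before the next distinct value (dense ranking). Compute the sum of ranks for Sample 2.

18

Sorted (ascending): 14, 14, 26, 27, 27, 28, 32, 36, 37, 49
The 2 values of 14 share dense rank 1.
The 2 values of 27 share dense rank 3.
Remaining distinct values take the next consecutive integers.
Sample 2 values → pooled ranks: 37→7, 27→3, 27→3, 32→5
Rank sum = 7 + 3 + 3 + 5 = 18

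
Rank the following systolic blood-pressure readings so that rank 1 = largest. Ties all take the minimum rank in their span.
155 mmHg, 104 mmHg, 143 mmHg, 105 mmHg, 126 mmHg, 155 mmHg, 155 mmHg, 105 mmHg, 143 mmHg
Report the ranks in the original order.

Sorted (descending): 155, 155, 155, 143, 143, 126, 105, 105, 104
The 3 values of 155 occupy positions 1–3 → each gets rank 1.
The 2 values of 143 occupy positions 4–5 → each gets rank 4.
The 2 values of 105 occupy positions 7–8 → each gets rank 7.

1, 9, 4, 7, 6, 1, 1, 7, 4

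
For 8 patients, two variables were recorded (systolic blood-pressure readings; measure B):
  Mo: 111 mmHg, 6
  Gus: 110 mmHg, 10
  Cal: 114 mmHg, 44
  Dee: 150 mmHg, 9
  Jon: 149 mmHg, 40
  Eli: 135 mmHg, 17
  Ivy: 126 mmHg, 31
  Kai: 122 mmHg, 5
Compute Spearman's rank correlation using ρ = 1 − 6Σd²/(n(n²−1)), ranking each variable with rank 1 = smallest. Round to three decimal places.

0.167

Ranks of variable 1: 2, 1, 3, 8, 7, 6, 5, 4
Ranks of variable 2: 2, 4, 8, 3, 7, 5, 6, 1
d = r₁ − r₂: 0, -3, -5, 5, 0, 1, -1, 3
d²: 0, 9, 25, 25, 0, 1, 1, 9; Σd² = 70
ρ = 1 − 6·70/(8·63) = 1 − 420/504 = 0.167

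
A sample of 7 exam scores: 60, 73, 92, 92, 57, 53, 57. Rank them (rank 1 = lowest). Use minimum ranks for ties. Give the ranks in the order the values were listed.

Sorted (ascending): 53, 57, 57, 60, 73, 92, 92
The 2 values of 57 occupy positions 2–3 → each gets rank 2.
The 2 values of 92 occupy positions 6–7 → each gets rank 6.

4, 5, 6, 6, 2, 1, 2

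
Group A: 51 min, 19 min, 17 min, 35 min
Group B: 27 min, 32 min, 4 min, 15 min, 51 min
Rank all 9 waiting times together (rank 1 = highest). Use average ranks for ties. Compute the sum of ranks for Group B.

Sorted (descending): 51, 51, 35, 32, 27, 19, 17, 15, 4
The 2 values of 51 occupy positions 1–2 → average rank (1+2)/2 = 1.5.
Group B values → pooled ranks: 27→5, 32→4, 4→9, 15→8, 51→1.5
Rank sum = 5 + 4 + 9 + 8 + 1.5 = 27.5

27.5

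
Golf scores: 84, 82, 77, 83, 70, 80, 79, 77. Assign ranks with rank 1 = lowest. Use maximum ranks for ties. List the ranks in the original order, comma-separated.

Sorted (ascending): 70, 77, 77, 79, 80, 82, 83, 84
The 2 values of 77 occupy positions 2–3 → each gets rank 3.

8, 6, 3, 7, 1, 5, 4, 3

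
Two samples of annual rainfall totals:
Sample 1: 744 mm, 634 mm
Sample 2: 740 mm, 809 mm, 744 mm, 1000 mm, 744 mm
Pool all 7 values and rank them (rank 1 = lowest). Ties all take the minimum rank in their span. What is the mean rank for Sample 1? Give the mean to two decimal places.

2.00

Sorted (ascending): 634, 740, 744, 744, 744, 809, 1000
The 3 values of 744 occupy positions 3–5 → each gets rank 3.
Sample 1 values → pooled ranks: 744→3, 634→1
Mean rank = (3 + 1) / 2 = 2.00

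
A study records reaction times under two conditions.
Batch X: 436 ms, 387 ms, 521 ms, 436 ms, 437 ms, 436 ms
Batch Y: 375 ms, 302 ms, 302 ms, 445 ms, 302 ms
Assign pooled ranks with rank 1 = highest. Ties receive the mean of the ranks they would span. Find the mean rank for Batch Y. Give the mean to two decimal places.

Sorted (descending): 521, 445, 437, 436, 436, 436, 387, 375, 302, 302, 302
The 3 values of 436 occupy positions 4–6 → average rank 5.
The 3 values of 302 occupy positions 9–11 → average rank 10.
Batch Y values → pooled ranks: 375→8, 302→10, 302→10, 445→2, 302→10
Mean rank = (8 + 10 + 10 + 2 + 10) / 5 = 8.00

8.00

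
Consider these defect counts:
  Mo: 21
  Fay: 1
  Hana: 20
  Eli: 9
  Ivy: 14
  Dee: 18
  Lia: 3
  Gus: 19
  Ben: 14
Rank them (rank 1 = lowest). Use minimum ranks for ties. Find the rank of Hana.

Sorted (ascending): 1, 3, 9, 14, 14, 18, 19, 20, 21
The 2 values of 14 occupy positions 4–5 → each gets rank 4.
Hana has value 20 → rank 8.

8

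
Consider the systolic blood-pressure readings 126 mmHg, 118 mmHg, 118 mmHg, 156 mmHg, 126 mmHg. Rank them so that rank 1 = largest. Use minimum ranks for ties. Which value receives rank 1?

156

Sorted (descending): 156, 126, 126, 118, 118
The 2 values of 126 occupy positions 2–3 → each gets rank 2.
The 2 values of 118 occupy positions 4–5 → each gets rank 4.
Rank 1 → value 156.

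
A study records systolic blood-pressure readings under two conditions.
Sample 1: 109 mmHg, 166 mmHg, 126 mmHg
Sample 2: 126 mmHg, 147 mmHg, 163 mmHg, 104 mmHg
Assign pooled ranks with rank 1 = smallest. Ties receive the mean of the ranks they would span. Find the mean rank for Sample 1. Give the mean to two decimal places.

4.17

Sorted (ascending): 104, 109, 126, 126, 147, 163, 166
The 2 values of 126 occupy positions 3–4 → average rank (3+4)/2 = 3.5.
Sample 1 values → pooled ranks: 109→2, 166→7, 126→3.5
Mean rank = (2 + 7 + 3.5) / 3 = 4.17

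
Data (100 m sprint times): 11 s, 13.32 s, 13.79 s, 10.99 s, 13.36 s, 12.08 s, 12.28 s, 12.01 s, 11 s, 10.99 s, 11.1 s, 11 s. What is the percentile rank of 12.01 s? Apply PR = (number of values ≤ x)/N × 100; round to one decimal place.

N = 12.
Strictly below 12.01: 6. Equal to 12.01: 1.
PR = 7/12 × 100 = 58.3

58.3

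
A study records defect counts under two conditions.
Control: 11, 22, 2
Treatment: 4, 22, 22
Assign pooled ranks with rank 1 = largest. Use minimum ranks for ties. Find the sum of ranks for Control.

Sorted (descending): 22, 22, 22, 11, 4, 2
The 3 values of 22 occupy positions 1–3 → each gets rank 1.
Control values → pooled ranks: 11→4, 22→1, 2→6
Rank sum = 4 + 1 + 6 = 11

11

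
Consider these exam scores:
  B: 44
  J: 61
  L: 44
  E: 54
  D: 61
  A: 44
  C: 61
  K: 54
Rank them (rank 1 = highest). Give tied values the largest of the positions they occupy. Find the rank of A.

Sorted (descending): 61, 61, 61, 54, 54, 44, 44, 44
The 3 values of 61 occupy positions 1–3 → each gets rank 3.
The 2 values of 54 occupy positions 4–5 → each gets rank 5.
The 3 values of 44 occupy positions 6–8 → each gets rank 8.
A has value 44 → rank 8.

8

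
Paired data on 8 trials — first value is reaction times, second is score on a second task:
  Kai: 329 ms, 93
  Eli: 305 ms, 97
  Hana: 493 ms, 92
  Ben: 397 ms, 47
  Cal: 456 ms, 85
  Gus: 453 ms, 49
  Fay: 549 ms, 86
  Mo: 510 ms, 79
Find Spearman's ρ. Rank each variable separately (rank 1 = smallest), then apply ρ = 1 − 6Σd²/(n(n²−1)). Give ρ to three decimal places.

-0.286

Ranks of variable 1: 2, 1, 6, 3, 5, 4, 8, 7
Ranks of variable 2: 7, 8, 6, 1, 4, 2, 5, 3
d = r₁ − r₂: -5, -7, 0, 2, 1, 2, 3, 4
d²: 25, 49, 0, 4, 1, 4, 9, 16; Σd² = 108
ρ = 1 − 6·108/(8·63) = 1 − 648/504 = -0.286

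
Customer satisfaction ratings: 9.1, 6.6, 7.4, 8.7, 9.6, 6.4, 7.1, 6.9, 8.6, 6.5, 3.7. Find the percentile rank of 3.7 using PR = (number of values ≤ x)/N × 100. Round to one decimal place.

9.1

N = 11.
Strictly below 3.7: 0. Equal to 3.7: 1.
PR = 1/11 × 100 = 9.1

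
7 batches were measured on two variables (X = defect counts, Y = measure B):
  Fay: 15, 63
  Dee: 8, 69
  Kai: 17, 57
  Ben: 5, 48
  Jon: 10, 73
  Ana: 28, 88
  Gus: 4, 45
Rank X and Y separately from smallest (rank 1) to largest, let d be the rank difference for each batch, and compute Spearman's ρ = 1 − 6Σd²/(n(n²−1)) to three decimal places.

Ranks of variable 1: 5, 3, 6, 2, 4, 7, 1
Ranks of variable 2: 4, 5, 3, 2, 6, 7, 1
d = r₁ − r₂: 1, -2, 3, 0, -2, 0, 0
d²: 1, 4, 9, 0, 4, 0, 0; Σd² = 18
ρ = 1 − 6·18/(7·48) = 1 − 108/336 = 0.679

0.679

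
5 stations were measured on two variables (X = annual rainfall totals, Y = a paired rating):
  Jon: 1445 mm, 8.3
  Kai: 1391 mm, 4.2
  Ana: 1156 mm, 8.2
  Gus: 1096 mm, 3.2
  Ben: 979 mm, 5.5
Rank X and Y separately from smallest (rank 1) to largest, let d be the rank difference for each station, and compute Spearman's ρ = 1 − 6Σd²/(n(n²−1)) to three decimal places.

Ranks of variable 1: 5, 4, 3, 2, 1
Ranks of variable 2: 5, 2, 4, 1, 3
d = r₁ − r₂: 0, 2, -1, 1, -2
d²: 0, 4, 1, 1, 4; Σd² = 10
ρ = 1 − 6·10/(5·24) = 1 − 60/120 = 0.500

0.500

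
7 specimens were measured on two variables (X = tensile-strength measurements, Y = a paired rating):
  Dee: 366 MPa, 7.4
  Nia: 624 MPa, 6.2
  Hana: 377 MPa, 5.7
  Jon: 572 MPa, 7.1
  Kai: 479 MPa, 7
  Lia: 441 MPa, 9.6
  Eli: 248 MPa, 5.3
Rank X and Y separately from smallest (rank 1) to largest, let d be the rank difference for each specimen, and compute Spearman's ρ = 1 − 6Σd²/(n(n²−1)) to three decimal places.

Ranks of variable 1: 2, 7, 3, 6, 5, 4, 1
Ranks of variable 2: 6, 3, 2, 5, 4, 7, 1
d = r₁ − r₂: -4, 4, 1, 1, 1, -3, 0
d²: 16, 16, 1, 1, 1, 9, 0; Σd² = 44
ρ = 1 − 6·44/(7·48) = 1 − 264/336 = 0.214

0.214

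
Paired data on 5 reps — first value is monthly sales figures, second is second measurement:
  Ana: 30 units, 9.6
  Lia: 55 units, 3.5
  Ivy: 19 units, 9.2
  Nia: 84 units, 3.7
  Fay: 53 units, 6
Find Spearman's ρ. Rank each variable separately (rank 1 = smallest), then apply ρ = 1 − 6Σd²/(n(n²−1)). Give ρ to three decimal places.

Ranks of variable 1: 2, 4, 1, 5, 3
Ranks of variable 2: 5, 1, 4, 2, 3
d = r₁ − r₂: -3, 3, -3, 3, 0
d²: 9, 9, 9, 9, 0; Σd² = 36
ρ = 1 − 6·36/(5·24) = 1 − 216/120 = -0.800

-0.800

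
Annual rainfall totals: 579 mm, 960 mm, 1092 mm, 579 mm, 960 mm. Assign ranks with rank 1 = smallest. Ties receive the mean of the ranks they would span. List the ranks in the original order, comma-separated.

1.5, 3.5, 5, 1.5, 3.5

Sorted (ascending): 579, 579, 960, 960, 1092
The 2 values of 579 occupy positions 1–2 → average rank (1+2)/2 = 1.5.
The 2 values of 960 occupy positions 3–4 → average rank (3+4)/2 = 3.5.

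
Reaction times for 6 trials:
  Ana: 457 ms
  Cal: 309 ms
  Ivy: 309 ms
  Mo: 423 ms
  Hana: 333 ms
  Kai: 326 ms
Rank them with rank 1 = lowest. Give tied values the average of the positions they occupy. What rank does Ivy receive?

Sorted (ascending): 309, 309, 326, 333, 423, 457
The 2 values of 309 occupy positions 1–2 → average rank (1+2)/2 = 1.5.
Ivy has value 309 ms → rank 1.5.

1.5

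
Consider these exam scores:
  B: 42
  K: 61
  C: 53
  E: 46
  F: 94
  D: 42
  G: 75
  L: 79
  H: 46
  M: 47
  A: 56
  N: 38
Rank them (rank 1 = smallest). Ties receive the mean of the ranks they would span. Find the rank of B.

2.5

Sorted (ascending): 38, 42, 42, 46, 46, 47, 53, 56, 61, 75, 79, 94
The 2 values of 42 occupy positions 2–3 → average rank (2+3)/2 = 2.5.
The 2 values of 46 occupy positions 4–5 → average rank (4+5)/2 = 4.5.
B has value 42 → rank 2.5.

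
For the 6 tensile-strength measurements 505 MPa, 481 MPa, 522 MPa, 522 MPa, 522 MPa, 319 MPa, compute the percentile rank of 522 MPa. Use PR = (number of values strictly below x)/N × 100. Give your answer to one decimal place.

N = 6.
Strictly below 522: 3. Equal to 522: 3.
PR = 3/6 × 100 = 50.0

50.0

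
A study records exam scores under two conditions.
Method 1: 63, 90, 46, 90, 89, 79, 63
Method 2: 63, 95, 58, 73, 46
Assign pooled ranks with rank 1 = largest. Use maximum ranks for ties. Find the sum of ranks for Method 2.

Sorted (descending): 95, 90, 90, 89, 79, 73, 63, 63, 63, 58, 46, 46
The 2 values of 90 occupy positions 2–3 → each gets rank 3.
The 3 values of 63 occupy positions 7–9 → each gets rank 9.
The 2 values of 46 occupy positions 11–12 → each gets rank 12.
Method 2 values → pooled ranks: 63→9, 95→1, 58→10, 73→6, 46→12
Rank sum = 9 + 1 + 10 + 6 + 12 = 38

38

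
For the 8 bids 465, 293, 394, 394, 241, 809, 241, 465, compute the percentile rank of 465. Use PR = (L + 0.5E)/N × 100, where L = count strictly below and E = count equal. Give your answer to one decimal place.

75.0

N = 8.
Strictly below 465: 5. Equal to 465: 2.
PR = (5 + 0.5·2)/8 × 100 = 75.0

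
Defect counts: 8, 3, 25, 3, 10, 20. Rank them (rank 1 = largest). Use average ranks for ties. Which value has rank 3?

10

Sorted (descending): 25, 20, 10, 8, 3, 3
The 2 values of 3 occupy positions 5–6 → average rank (5+6)/2 = 5.5.
Rank 3 → value 10.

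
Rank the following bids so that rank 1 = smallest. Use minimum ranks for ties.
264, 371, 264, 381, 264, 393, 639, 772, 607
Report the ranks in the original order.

Sorted (ascending): 264, 264, 264, 371, 381, 393, 607, 639, 772
The 3 values of 264 occupy positions 1–3 → each gets rank 1.

1, 4, 1, 5, 1, 6, 8, 9, 7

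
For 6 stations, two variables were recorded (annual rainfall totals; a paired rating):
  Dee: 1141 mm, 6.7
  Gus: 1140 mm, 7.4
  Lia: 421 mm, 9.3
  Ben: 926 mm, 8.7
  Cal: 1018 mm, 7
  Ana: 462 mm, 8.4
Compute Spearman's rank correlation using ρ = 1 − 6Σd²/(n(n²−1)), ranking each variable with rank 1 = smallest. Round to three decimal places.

-0.886

Ranks of variable 1: 6, 5, 1, 3, 4, 2
Ranks of variable 2: 1, 3, 6, 5, 2, 4
d = r₁ − r₂: 5, 2, -5, -2, 2, -2
d²: 25, 4, 25, 4, 4, 4; Σd² = 66
ρ = 1 − 6·66/(6·35) = 1 − 396/210 = -0.886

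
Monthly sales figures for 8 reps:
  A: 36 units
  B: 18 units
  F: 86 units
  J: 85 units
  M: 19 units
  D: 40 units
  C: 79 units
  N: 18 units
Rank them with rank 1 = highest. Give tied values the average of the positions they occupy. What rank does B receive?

7.5

Sorted (descending): 86, 85, 79, 40, 36, 19, 18, 18
The 2 values of 18 occupy positions 7–8 → average rank (7+8)/2 = 7.5.
B has value 18 units → rank 7.5.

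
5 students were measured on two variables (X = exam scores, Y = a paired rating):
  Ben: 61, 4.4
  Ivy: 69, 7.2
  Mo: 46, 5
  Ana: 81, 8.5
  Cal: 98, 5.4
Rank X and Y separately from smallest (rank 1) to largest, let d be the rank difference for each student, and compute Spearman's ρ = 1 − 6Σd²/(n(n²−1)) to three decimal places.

0.600

Ranks of variable 1: 2, 3, 1, 4, 5
Ranks of variable 2: 1, 4, 2, 5, 3
d = r₁ − r₂: 1, -1, -1, -1, 2
d²: 1, 1, 1, 1, 4; Σd² = 8
ρ = 1 − 6·8/(5·24) = 1 − 48/120 = 0.600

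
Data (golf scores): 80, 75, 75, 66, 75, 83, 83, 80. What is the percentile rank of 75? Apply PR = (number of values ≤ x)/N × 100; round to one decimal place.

N = 8.
Strictly below 75: 1. Equal to 75: 3.
PR = 4/8 × 100 = 50.0

50.0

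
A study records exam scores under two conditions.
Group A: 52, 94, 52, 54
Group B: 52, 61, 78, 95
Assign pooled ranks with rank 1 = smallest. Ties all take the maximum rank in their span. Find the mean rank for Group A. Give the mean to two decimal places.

Sorted (ascending): 52, 52, 52, 54, 61, 78, 94, 95
The 3 values of 52 occupy positions 1–3 → each gets rank 3.
Group A values → pooled ranks: 52→3, 94→7, 52→3, 54→4
Mean rank = (3 + 7 + 3 + 4) / 4 = 4.25

4.25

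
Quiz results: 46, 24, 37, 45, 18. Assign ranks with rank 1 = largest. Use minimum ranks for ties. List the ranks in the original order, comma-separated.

1, 4, 3, 2, 5

Sorted (descending): 46, 45, 37, 24, 18
No ties — each value takes its position as its rank.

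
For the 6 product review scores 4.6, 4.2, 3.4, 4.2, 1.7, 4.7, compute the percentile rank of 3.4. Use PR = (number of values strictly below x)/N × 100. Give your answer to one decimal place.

N = 6.
Strictly below 3.4: 1. Equal to 3.4: 1.
PR = 1/6 × 100 = 16.7

16.7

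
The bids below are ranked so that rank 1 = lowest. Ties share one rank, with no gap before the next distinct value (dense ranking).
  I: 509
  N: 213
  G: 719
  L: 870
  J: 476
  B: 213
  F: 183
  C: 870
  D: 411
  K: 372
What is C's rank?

8

Sorted (ascending): 183, 213, 213, 372, 411, 476, 509, 719, 870, 870
The 2 values of 213 share dense rank 2.
The 2 values of 870 share dense rank 8.
Remaining distinct values take the next consecutive integers.
C has value 870 → rank 8.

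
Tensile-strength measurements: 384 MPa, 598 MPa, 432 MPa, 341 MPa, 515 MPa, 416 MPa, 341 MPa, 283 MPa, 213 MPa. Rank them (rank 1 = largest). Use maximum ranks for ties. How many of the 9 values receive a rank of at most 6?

5

Sorted (descending): 598, 515, 432, 416, 384, 341, 341, 283, 213
The 2 values of 341 occupy positions 6–7 → each gets rank 7.
Ranks ≤ 6: {1, 2, 3, 4, 5} → 5 values.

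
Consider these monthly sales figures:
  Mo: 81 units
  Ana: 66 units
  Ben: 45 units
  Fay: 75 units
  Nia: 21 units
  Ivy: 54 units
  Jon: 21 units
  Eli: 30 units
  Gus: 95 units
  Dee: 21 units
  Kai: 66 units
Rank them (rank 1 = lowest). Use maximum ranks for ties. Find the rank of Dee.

3

Sorted (ascending): 21, 21, 21, 30, 45, 54, 66, 66, 75, 81, 95
The 3 values of 21 occupy positions 1–3 → each gets rank 3.
The 2 values of 66 occupy positions 7–8 → each gets rank 8.
Dee has value 21 units → rank 3.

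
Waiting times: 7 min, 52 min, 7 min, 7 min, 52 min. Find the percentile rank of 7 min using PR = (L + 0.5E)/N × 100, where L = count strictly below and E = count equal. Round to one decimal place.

30.0

N = 5.
Strictly below 7: 0. Equal to 7: 3.
PR = (0 + 0.5·3)/5 × 100 = 30.0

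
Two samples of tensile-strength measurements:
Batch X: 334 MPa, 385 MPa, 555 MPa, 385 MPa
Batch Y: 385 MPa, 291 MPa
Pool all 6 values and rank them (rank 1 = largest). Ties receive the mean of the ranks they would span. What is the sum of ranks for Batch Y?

9

Sorted (descending): 555, 385, 385, 385, 334, 291
The 3 values of 385 occupy positions 2–4 → average rank 3.
Batch Y values → pooled ranks: 385→3, 291→6
Rank sum = 3 + 6 = 9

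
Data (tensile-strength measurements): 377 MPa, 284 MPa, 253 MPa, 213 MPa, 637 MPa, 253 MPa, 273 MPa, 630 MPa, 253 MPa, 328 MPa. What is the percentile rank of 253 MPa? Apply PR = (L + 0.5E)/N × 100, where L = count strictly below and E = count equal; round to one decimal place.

N = 10.
Strictly below 253: 1. Equal to 253: 3.
PR = (1 + 0.5·3)/10 × 100 = 25.0

25.0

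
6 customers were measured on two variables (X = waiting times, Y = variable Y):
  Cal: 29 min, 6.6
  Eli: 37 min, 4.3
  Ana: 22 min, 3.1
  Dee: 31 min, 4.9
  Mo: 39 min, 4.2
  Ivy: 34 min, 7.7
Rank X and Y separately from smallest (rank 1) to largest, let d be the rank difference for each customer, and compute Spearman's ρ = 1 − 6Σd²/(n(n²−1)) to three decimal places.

0.029

Ranks of variable 1: 2, 5, 1, 3, 6, 4
Ranks of variable 2: 5, 3, 1, 4, 2, 6
d = r₁ − r₂: -3, 2, 0, -1, 4, -2
d²: 9, 4, 0, 1, 16, 4; Σd² = 34
ρ = 1 − 6·34/(6·35) = 1 − 204/210 = 0.029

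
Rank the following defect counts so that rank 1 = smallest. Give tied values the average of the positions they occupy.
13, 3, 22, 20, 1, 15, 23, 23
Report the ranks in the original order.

Sorted (ascending): 1, 3, 13, 15, 20, 22, 23, 23
The 2 values of 23 occupy positions 7–8 → average rank (7+8)/2 = 7.5.

3, 2, 6, 5, 1, 4, 7.5, 7.5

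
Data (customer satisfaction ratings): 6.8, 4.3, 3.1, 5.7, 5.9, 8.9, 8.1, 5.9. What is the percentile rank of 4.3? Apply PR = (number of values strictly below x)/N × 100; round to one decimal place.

12.5

N = 8.
Strictly below 4.3: 1. Equal to 4.3: 1.
PR = 1/8 × 100 = 12.5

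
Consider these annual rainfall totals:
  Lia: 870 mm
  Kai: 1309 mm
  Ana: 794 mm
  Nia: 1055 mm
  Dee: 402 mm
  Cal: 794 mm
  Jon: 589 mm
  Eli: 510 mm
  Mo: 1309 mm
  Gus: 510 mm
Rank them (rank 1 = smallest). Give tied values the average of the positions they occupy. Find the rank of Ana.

Sorted (ascending): 402, 510, 510, 589, 794, 794, 870, 1055, 1309, 1309
The 2 values of 510 occupy positions 2–3 → average rank (2+3)/2 = 2.5.
The 2 values of 794 occupy positions 5–6 → average rank (5+6)/2 = 5.5.
The 2 values of 1309 occupy positions 9–10 → average rank (9+10)/2 = 9.5.
Ana has value 794 mm → rank 5.5.

5.5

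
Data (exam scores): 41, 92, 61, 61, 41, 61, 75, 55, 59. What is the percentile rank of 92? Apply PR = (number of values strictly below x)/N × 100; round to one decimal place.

88.9

N = 9.
Strictly below 92: 8. Equal to 92: 1.
PR = 8/9 × 100 = 88.9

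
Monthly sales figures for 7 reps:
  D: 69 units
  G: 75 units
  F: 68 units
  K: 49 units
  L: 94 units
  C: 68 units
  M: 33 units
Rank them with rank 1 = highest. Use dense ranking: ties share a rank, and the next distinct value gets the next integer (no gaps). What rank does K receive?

Sorted (descending): 94, 75, 69, 68, 68, 49, 33
The 2 values of 68 share dense rank 4.
Remaining distinct values take the next consecutive integers.
K has value 49 units → rank 5.

5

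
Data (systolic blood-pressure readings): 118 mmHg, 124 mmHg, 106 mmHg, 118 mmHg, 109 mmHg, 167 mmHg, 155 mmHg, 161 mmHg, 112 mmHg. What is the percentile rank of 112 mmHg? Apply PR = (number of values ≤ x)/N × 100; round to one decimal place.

33.3

N = 9.
Strictly below 112: 2. Equal to 112: 1.
PR = 3/9 × 100 = 33.3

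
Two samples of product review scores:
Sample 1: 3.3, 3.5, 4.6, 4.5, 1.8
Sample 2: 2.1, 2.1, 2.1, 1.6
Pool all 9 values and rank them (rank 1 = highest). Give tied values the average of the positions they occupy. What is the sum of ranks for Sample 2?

Sorted (descending): 4.6, 4.5, 3.5, 3.3, 2.1, 2.1, 2.1, 1.8, 1.6
The 3 values of 2.1 occupy positions 5–7 → average rank 6.
Sample 2 values → pooled ranks: 2.1→6, 2.1→6, 2.1→6, 1.6→9
Rank sum = 6 + 6 + 6 + 9 = 27

27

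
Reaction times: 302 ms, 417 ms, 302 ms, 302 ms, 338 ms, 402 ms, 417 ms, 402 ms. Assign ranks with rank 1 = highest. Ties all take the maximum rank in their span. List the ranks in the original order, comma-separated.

8, 2, 8, 8, 5, 4, 2, 4

Sorted (descending): 417, 417, 402, 402, 338, 302, 302, 302
The 2 values of 417 occupy positions 1–2 → each gets rank 2.
The 2 values of 402 occupy positions 3–4 → each gets rank 4.
The 3 values of 302 occupy positions 6–8 → each gets rank 8.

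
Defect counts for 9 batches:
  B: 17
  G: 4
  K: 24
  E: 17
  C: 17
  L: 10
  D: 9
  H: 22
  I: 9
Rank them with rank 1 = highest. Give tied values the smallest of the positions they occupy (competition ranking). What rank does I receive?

Sorted (descending): 24, 22, 17, 17, 17, 10, 9, 9, 4
The 3 values of 17 occupy positions 3–5 → each gets rank 3.
The 2 values of 9 occupy positions 7–8 → each gets rank 7.
I has value 9 → rank 7.

7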